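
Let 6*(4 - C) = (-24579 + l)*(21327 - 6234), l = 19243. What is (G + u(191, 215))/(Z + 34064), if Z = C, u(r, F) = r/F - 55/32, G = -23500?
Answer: -161685713/92582618880 ≈ -0.0017464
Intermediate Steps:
u(r, F) = -55/32 + r/F (u(r, F) = r/F - 55*1/32 = r/F - 55/32 = -55/32 + r/F)
C = 13422712 (C = 4 - (-24579 + 19243)*(21327 - 6234)/6 = 4 - (-2668)*15093/3 = 4 - 1/6*(-80536248) = 4 + 13422708 = 13422712)
Z = 13422712
(G + u(191, 215))/(Z + 34064) = (-23500 + (-55/32 + 191/215))/(13422712 + 34064) = (-23500 + (-55/32 + 191*(1/215)))/13456776 = (-23500 + (-55/32 + 191/215))*(1/13456776) = (-23500 - 5713/6880)*(1/13456776) = -161685713/6880*1/13456776 = -161685713/92582618880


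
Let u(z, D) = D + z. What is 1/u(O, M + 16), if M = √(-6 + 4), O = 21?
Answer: 37/1371 - I*√2/1371 ≈ 0.026988 - 0.0010315*I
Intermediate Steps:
M = I*√2 (M = √(-2) = I*√2 ≈ 1.4142*I)
1/u(O, M + 16) = 1/((I*√2 + 16) + 21) = 1/((16 + I*√2) + 21) = 1/(37 + I*√2)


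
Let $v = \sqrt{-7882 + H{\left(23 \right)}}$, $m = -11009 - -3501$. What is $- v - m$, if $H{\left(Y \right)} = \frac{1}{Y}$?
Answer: $7508 - \frac{i \sqrt{4169555}}{23} \approx 7508.0 - 88.78 i$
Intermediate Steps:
$m = -7508$ ($m = -11009 + 3501 = -7508$)
$v = \frac{i \sqrt{4169555}}{23}$ ($v = \sqrt{-7882 + \frac{1}{23}} = \sqrt{- \frac{181285}{23}} = \frac{i \sqrt{4169555}}{23} \approx 88.78 i$)
$- v - m = - \frac{i \sqrt{4169555}}{23} - -7508 = - \frac{i \sqrt{4169555}}{23} + 7508 = 7508 - \frac{i \sqrt{4169555}}{23}$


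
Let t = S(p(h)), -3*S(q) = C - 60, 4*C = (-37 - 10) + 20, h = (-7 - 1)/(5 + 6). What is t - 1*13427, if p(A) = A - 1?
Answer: -53619/4 ≈ -13405.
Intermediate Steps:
h = -8/11 ≈ -0.72727
C = -27/4 (C = ((-37 - 10) + 20)/4 = (-47 + 20)/4 = (¼)*(-27) = -27/4 ≈ -6.7500)
p(A) = -1 + A
S(q) = 89/4 (S(q) = -(-27/4 - 60)/3 = -⅓*(-267/4) = 89/4)
t = 89/4 ≈ 22.250
t - 1*13427 = 89/4 - 1*13427 = 89/4 - 13427 = -53619/4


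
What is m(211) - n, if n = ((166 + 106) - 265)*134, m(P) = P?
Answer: -727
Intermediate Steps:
n = 938 (n = (272 - 265)*134 = 7*134 = 938)
m(211) - n = 211 - 1*938 = 211 - 938 = -727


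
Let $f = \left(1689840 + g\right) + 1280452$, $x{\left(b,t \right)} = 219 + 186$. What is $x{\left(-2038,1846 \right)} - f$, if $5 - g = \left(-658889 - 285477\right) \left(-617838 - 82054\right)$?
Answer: $660951238580$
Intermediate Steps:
$x{\left(b,t \right)} = 405$
$g = -660954208467$ ($g = 5 - \left(-658889 - 285477\right) \left(-617838 - 82054\right) = 5 - \left(-944366\right) \left(-699892\right) = 5 - 660954208472 = -660954208467$)
$f = -660951238175$ ($f = \left(1689840 - 660954208467\right) + 1280452 = -660952518627 + 1280452 = -660951238175$)
$x{\left(-2038,1846 \right)} - f = 405 - -660951238175 = 405 + 660951238175 = 660951238580$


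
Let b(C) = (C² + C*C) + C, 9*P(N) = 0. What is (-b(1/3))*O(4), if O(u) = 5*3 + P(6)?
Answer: -25/3 ≈ -8.3333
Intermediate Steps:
P(N) = 0 (P(N) = (⅑)*0 = 0)
b(C) = C + 2*C² (b(C) = (C² + C²) + C = 2*C² + C = C + 2*C²)
O(u) = 15 (O(u) = 5*3 + 0 = 15 + 0 = 15)
(-b(1/3))*O(4) = -(1 + 2/3)/3*15 = -(1 + 2*(⅓))/3*15 = -(1 + ⅔)/3*15 = -5/(3*3)*15 = -1*5/9*15 = -5/9*15 = -25/3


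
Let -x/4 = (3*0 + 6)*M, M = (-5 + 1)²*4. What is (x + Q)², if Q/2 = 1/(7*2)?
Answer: 115584001/49 ≈ 2.3589e+6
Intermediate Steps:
M = 64 (M = (-4)²*4 = 16*4 = 64)
Q = ⅐ (Q = 2/((7*2)) = 2/14 = 2*(1/14) = ⅐ ≈ 0.14286)
x = -1536 (x = -4*(3*0 + 6)*64 = -4*(0 + 6)*64 = -24*64 = -4*384 = -1536)
(x + Q)² = (-1536 + ⅐)² = (-10751/7)² = 115584001/49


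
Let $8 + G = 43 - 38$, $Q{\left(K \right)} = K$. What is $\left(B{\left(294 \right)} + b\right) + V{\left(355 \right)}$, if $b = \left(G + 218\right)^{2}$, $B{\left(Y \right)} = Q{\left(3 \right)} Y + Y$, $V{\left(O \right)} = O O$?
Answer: $173426$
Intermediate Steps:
$V{\left(O \right)} = O^{2}$
$B{\left(Y \right)} = 4 Y$ ($B{\left(Y \right)} = 3 Y + Y = 4 Y$)
$G = -3$ ($G = -8 + \left(43 - 38\right) = -8 + 5 = -3$)
$b = 46225$ ($b = \left(-3 + 218\right)^{2} = 215^{2} = 46225$)
$\left(B{\left(294 \right)} + b\right) + V{\left(355 \right)} = \left(4 \cdot 294 + 46225\right) + 355^{2} = \left(1176 + 46225\right) + 126025 = 47401 + 126025 = 173426$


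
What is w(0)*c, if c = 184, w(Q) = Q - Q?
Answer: 0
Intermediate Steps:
w(Q) = 0
w(0)*c = 0*184 = 0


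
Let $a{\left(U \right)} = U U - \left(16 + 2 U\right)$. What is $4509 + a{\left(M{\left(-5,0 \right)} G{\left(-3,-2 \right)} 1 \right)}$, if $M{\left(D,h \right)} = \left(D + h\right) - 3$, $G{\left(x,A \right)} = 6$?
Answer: $6893$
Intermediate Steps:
$M{\left(D,h \right)} = -3 + D + h$
$a{\left(U \right)} = -16 + U^{2} - 2 U$ ($a{\left(U \right)} = U^{2} - \left(16 + 2 U\right) = -16 + U^{2} - 2 U$)
$4509 + a{\left(M{\left(-5,0 \right)} G{\left(-3,-2 \right)} 1 \right)} = 4509 - \left(16 - 36 \left(-3 - 5 + 0\right)^{2} + 2 \left(-3 - 5 + 0\right) 6 \cdot 1\right) = 4509 - \left(16 - 2304 + 2 \left(\left(-8\right) 6\right) 1\right) = 4509 - \left(16 - 2304 + 2 \left(-48\right) 1\right) = 4509 - \left(-80 - 2304\right) = 4509 + \left(-16 + 2304 + 96\right) = 4509 + 2384 = 6893$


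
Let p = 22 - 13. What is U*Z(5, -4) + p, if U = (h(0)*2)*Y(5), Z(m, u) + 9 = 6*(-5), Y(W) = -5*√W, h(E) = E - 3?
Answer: 9 - 1170*√5 ≈ -2607.2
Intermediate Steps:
h(E) = -3 + E
Z(m, u) = -39 (Z(m, u) = -9 + 6*(-5) = -9 - 30 = -39)
p = 9
U = 30*√5 (U = ((-3 + 0)*2)*(-5*√5) = (-3*2)*(-5*√5) = -(-30)*√5 = 30*√5 ≈ 67.082)
U*Z(5, -4) + p = (30*√5)*(-39) + 9 = -1170*√5 + 9 = 9 - 1170*√5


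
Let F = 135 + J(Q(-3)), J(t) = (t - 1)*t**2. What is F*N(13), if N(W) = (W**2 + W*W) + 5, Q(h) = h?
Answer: 33957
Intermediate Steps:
J(t) = t**2*(-1 + t) (J(t) = (-1 + t)*t**2 = t**2*(-1 + t))
N(W) = 5 + 2*W**2 (N(W) = (W**2 + W**2) + 5 = 2*W**2 + 5 = 5 + 2*W**2)
F = 99 (F = 135 + (-3)**2*(-1 - 3) = 135 + 9*(-4) = 135 - 36 = 99)
F*N(13) = 99*(5 + 2*13**2) = 99*(5 + 2*169) = 99*(5 + 338) = 99*343 = 33957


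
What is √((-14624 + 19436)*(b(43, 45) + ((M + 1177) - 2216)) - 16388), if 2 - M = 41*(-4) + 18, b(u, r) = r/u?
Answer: 10*I*√79485629/43 ≈ 2073.4*I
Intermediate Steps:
M = 148 (M = 2 - (41*(-4) + 18) = 2 - (-164 + 18) = 2 - 1*(-146) = 2 + 146 = 148)
√((-14624 + 19436)*(b(43, 45) + ((M + 1177) - 2216)) - 16388) = √((-14624 + 19436)*(45/43 + ((148 + 1177) - 2216)) - 16388) = √(4812*(45*(1/43) + (1325 - 2216)) - 16388) = √(4812*(45/43 - 891) - 16388) = √(4812*(-38268/43) - 16388) = √(-184145616/43 - 16388) = √(-184850300/43) = 10*I*√79485629/43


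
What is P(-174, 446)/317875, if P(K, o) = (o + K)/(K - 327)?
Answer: -272/159255375 ≈ -1.7079e-6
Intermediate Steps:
P(K, o) = (K + o)/(-327 + K)
P(-174, 446)/317875 = ((-174 + 446)/(-327 - 174))/317875 = (272/(-501))*(1/317875) = -1/501*272*(1/317875) = -272/501*1/317875 = -272/159255375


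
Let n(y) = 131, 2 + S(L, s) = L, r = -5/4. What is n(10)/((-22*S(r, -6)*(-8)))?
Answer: -131/572 ≈ -0.22902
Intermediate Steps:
r = -5/4 (r = -5*¼ = -5/4 ≈ -1.2500)
S(L, s) = -2 + L
n(10)/((-22*S(r, -6)*(-8))) = 131/((-22*(-2 - 5/4)*(-8))) = 131/((-22*(-13/4)*(-8))) = 131/(((143/2)*(-8))) = 131/(-572) = 131*(-1/572) = -131/572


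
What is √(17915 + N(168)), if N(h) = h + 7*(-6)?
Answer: √18041 ≈ 134.32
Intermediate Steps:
N(h) = -42 + h (N(h) = h - 42 = -42 + h)
√(17915 + N(168)) = √(17915 + (-42 + 168)) = √(17915 + 126) = √18041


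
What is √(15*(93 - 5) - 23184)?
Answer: 2*I*√5466 ≈ 147.86*I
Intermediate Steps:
√(15*(93 - 5) - 23184) = √(15*88 - 23184) = √(1320 - 23184) = √(-21864) = 2*I*√5466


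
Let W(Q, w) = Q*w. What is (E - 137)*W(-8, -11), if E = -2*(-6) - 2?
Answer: -11176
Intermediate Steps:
E = 10 (E = 12 - 2 = 10)
(E - 137)*W(-8, -11) = (10 - 137)*(-8*(-11)) = -127*88 = -11176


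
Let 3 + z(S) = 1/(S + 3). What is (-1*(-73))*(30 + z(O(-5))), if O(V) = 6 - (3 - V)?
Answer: 2044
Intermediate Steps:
O(V) = 3 + V (O(V) = 6 + (-3 + V) = 3 + V)
z(S) = -3 + 1/(3 + S) (z(S) = -3 + 1/(S + 3) = -3 + 1/(3 + S))
(-1*(-73))*(30 + z(O(-5))) = (-1*(-73))*(30 + (-8 - 3*(3 - 5))/(3 + (3 - 5))) = 73*(30 + (-8 - 3*(-2))/(3 - 2)) = 73*(30 + (-8 + 6)/1) = 73*(30 + 1*(-2)) = 73*(30 - 2) = 73*28 = 2044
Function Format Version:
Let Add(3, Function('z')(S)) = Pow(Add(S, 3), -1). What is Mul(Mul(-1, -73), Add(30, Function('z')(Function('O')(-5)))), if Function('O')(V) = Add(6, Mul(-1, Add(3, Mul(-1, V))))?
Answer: 2044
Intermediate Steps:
Function('O')(V) = Add(3, V) (Function('O')(V) = Add(6, Add(-3, V)) = Add(3, V))
Function('z')(S) = Add(-3, Pow(Add(3, S), -1)) (Function('z')(S) = Add(-3, Pow(Add(S, 3), -1)) = Add(-3, Pow(Add(3, S), -1)))
Mul(Mul(-1, -73), Add(30, Function('z')(Function('O')(-5)))) = Mul(Mul(-1, -73), Add(30, Mul(Pow(Add(3, Add(3, -5)), -1), Add(-8, Mul(-3, Add(3, -5)))))) = Mul(73, Add(30, Mul(Pow(Add(3, -2), -1), Add(-8, Mul(-3, -2))))) = Mul(73, Add(30, Mul(Pow(1, -1), Add(-8, 6)))) = Mul(73, Add(30, Mul(1, -2))) = Mul(73, Add(30, -2)) = Mul(73, 28) = 2044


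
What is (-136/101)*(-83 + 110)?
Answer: -3672/101 ≈ -36.356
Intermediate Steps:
(-136/101)*(-83 + 110) = -136*1/101*27 = -136/101*27 = -3672/101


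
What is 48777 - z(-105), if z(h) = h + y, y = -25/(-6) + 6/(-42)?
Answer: 2052875/42 ≈ 48878.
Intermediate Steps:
y = 169/42 (y = -25*(-⅙) + 6*(-1/42) = 25/6 - ⅐ = 169/42 ≈ 4.0238)
z(h) = 169/42 + h (z(h) = h + 169/42 = 169/42 + h)
48777 - z(-105) = 48777 - (169/42 - 105) = 48777 - 1*(-4241/42) = 48777 + 4241/42 = 2052875/42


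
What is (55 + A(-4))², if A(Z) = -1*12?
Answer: 1849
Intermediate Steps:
A(Z) = -12
(55 + A(-4))² = (55 - 12)² = 43² = 1849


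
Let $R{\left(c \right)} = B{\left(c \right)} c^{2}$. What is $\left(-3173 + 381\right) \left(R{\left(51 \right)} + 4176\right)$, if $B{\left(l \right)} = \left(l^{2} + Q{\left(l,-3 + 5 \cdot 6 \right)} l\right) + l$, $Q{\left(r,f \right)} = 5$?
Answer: $-21122270136$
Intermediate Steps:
$B{\left(l \right)} = l^{2} + 6 l$ ($B{\left(l \right)} = \left(l^{2} + 5 l\right) + l = l^{2} + 6 l$)
$R{\left(c \right)} = c^{3} \left(6 + c\right)$ ($R{\left(c \right)} = c \left(6 + c\right) c^{2} = c^{3} \left(6 + c\right)$)
$\left(-3173 + 381\right) \left(R{\left(51 \right)} + 4176\right) = \left(-3173 + 381\right) \left(51^{3} \left(6 + 51\right) + 4176\right) = - 2792 \left(132651 \cdot 57 + 4176\right) = - 2792 \left(7561107 + 4176\right) = \left(-2792\right) 7565283 = -21122270136$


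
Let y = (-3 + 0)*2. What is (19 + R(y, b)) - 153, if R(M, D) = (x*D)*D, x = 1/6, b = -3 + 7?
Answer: -394/3 ≈ -131.33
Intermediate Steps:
b = 4
x = ⅙ ≈ 0.16667
y = -6 (y = -3*2 = -6)
R(M, D) = D²/6 (R(M, D) = (D/6)*D = D²/6)
(19 + R(y, b)) - 153 = (19 + (⅙)*4²) - 153 = (19 + (⅙)*16) - 153 = (19 + 8/3) - 153 = 65/3 - 153 = -394/3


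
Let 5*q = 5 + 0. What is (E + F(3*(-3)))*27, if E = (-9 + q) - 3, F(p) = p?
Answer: -540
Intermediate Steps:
q = 1 (q = (5 + 0)/5 = (1/5)*5 = 1)
E = -11 (E = (-9 + 1) - 3 = -8 - 3 = -11)
(E + F(3*(-3)))*27 = (-11 + 3*(-3))*27 = (-11 - 9)*27 = -20*27 = -540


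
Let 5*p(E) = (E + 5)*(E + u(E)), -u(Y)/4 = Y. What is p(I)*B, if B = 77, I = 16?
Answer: -77616/5 ≈ -15523.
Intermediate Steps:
u(Y) = -4*Y
p(E) = -3*E*(5 + E)/5 (p(E) = ((E + 5)*(E - 4*E))/5 = ((5 + E)*(-3*E))/5 = (-3*E*(5 + E))/5 = -3*E*(5 + E)/5)
p(I)*B = ((⅗)*16*(-5 - 1*16))*77 = ((⅗)*16*(-5 - 16))*77 = ((⅗)*16*(-21))*77 = -1008/5*77 = -77616/5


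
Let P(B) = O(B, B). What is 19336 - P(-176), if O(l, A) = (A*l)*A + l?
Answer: 5471288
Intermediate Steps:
O(l, A) = l + l*A**2 (O(l, A) = l*A**2 + l = l + l*A**2)
P(B) = B*(1 + B**2)
19336 - P(-176) = 19336 - (-176 + (-176)**3) = 19336 - (-176 - 5451776) = 19336 - 1*(-5451952) = 19336 + 5451952 = 5471288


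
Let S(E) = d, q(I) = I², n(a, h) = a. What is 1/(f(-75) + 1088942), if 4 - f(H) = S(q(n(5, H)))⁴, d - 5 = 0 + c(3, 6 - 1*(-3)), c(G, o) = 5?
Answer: 1/1078946 ≈ 9.2683e-7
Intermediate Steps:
d = 10 (d = 5 + (0 + 5) = 5 + 5 = 10)
S(E) = 10
f(H) = -9996 (f(H) = 4 - 1*10⁴ = 4 - 1*10000 = 4 - 10000 = -9996)
1/(f(-75) + 1088942) = 1/(-9996 + 1088942) = 1/1078946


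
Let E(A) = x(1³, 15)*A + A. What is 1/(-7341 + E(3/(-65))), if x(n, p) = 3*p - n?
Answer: -13/95460 ≈ -0.00013618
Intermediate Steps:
x(n, p) = -n + 3*p
E(A) = 45*A (E(A) = (-1*1³ + 3*15)*A + A = (-1*1 + 45)*A + A = (-1 + 45)*A + A = 44*A + A = 45*A)
1/(-7341 + E(3/(-65))) = 1/(-7341 + 45*(3/(-65))) = 1/(-7341 + 45*(3*(-1/65))) = 1/(-7341 + 45*(-3/65)) = 1/(-7341 - 27/13) = 1/(-95460/13) = -13/95460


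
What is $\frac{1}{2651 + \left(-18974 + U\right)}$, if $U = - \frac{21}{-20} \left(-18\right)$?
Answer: $- \frac{10}{163419} \approx -6.1192 \cdot 10^{-5}$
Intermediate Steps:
$U = - \frac{189}{10}$ ($U = \left(-21\right) \left(- \frac{1}{20}\right) \left(-18\right) = \frac{21}{20} \left(-18\right) = - \frac{189}{10} \approx -18.9$)
$\frac{1}{2651 + \left(-18974 + U\right)} = \frac{1}{2651 - \frac{189929}{10}} = \frac{1}{- \frac{163419}{10}} = - \frac{10}{163419}$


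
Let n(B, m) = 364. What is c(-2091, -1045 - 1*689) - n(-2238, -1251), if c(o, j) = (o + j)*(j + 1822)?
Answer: -336964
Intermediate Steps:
c(o, j) = (1822 + j)*(j + o) (c(o, j) = (j + o)*(1822 + j) = (1822 + j)*(j + o))
c(-2091, -1045 - 1*689) - n(-2238, -1251) = ((-1045 - 1*689)² + 1822*(-1045 - 1*689) + 1822*(-2091) + (-1045 - 1*689)*(-2091)) - 1*364 = ((-1045 - 689)² + 1822*(-1045 - 689) - 3809802 + (-1045 - 689)*(-2091)) - 364 = ((-1734)² + 1822*(-1734) - 3809802 - 1734*(-2091)) - 364 = (3006756 - 3159348 - 3809802 + 3625794) - 364 = -336600 - 364 = -336964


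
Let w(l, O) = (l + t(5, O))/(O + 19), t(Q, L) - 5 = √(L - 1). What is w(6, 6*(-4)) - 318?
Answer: -1601/5 - I ≈ -320.2 - 1.0*I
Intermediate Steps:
t(Q, L) = 5 + √(-1 + L) (t(Q, L) = 5 + √(L - 1) = 5 + √(-1 + L))
w(l, O) = (5 + l + √(-1 + O))/(19 + O) (w(l, O) = (l + (5 + √(-1 + O)))/(O + 19) = (5 + l + √(-1 + O))/(19 + O))
w(6, 6*(-4)) - 318 = (5 + 6 + √(-1 + 6*(-4)))/(19 + 6*(-4)) - 318 = (5 + 6 + √(-1 - 24))/(19 - 24) - 318 = (5 + 6 + √(-25))/(-5) - 318 = -(5 + 6 + 5*I)/5 - 318 = -(11 + 5*I)/5 - 318 = (-11/5 - I) - 318 = -1601/5 - I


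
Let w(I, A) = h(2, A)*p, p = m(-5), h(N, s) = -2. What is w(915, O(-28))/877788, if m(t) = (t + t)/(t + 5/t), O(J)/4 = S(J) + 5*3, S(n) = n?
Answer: -5/1316682 ≈ -3.7974e-6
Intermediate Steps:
O(J) = 60 + 4*J (O(J) = 4*(J + 5*3) = 4*(J + 15) = 4*(15 + J) = 60 + 4*J)
m(t) = 2*t/(t + 5/t) (m(t) = (2*t)/(t + 5/t) = 2*t/(t + 5/t))
p = 5/3 (p = 2*(-5)²/(5 + (-5)²) = 2*25/(5 + 25) = 2*25/30 = 2*25*(1/30) = 5/3 ≈ 1.6667)
w(I, A) = -10/3 (w(I, A) = -2*5/3 = -10/3)
w(915, O(-28))/877788 = -10/3/877788 = -10/3*1/877788 = -5/1316682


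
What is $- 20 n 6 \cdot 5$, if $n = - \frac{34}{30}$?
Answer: $680$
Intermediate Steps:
$n = - \frac{17}{15}$ ($n = \left(-34\right) \frac{1}{30} = - \frac{17}{15} \approx -1.1333$)
$- 20 n 6 \cdot 5 = \left(-20\right) \left(- \frac{17}{15}\right) 6 \cdot 5 = \frac{68}{3} \cdot 30 = 680$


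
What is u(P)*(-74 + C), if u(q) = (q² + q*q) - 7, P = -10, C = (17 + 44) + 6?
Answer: -1351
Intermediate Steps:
C = 67 (C = 61 + 6 = 67)
u(q) = -7 + 2*q² (u(q) = (q² + q²) - 7 = 2*q² - 7 = -7 + 2*q²)
u(P)*(-74 + C) = (-7 + 2*(-10)²)*(-74 + 67) = (-7 + 2*100)*(-7) = (-7 + 200)*(-7) = 193*(-7) = -1351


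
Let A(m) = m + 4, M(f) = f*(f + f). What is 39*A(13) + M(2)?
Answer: 671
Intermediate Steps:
M(f) = 2*f² (M(f) = f*(2*f) = 2*f²)
A(m) = 4 + m
39*A(13) + M(2) = 39*(4 + 13) + 2*2² = 39*17 + 2*4 = 663 + 8 = 671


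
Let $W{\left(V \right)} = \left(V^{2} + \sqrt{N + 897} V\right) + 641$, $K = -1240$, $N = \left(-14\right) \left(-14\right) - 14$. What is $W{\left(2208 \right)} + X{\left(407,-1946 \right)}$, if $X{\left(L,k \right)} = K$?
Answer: $4874665 + 2208 \sqrt{1079} \approx 4.9472 \cdot 10^{6}$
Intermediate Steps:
$N = 182$ ($N = 196 - 14 = 182$)
$X{\left(L,k \right)} = -1240$
$W{\left(V \right)} = 641 + V^{2} + V \sqrt{1079}$ ($W{\left(V \right)} = \left(V^{2} + \sqrt{182 + 897} V\right) + 641 = \left(V^{2} + \sqrt{1079} V\right) + 641 = \left(V^{2} + V \sqrt{1079}\right) + 641 = 641 + V^{2} + V \sqrt{1079}$)
$W{\left(2208 \right)} + X{\left(407,-1946 \right)} = \left(641 + 2208^{2} + 2208 \sqrt{1079}\right) - 1240 = \left(641 + 4875264 + 2208 \sqrt{1079}\right) - 1240 = \left(4875905 + 2208 \sqrt{1079}\right) - 1240 = 4874665 + 2208 \sqrt{1079}$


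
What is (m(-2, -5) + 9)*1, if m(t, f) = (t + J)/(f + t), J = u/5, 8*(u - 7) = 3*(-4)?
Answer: 639/70 ≈ 9.1286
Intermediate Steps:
u = 11/2 (u = 7 + (3*(-4))/8 = 7 + (1/8)*(-12) = 7 - 3/2 = 11/2 ≈ 5.5000)
J = 11/10 (J = (11/2)/5 = (11/2)*(1/5) = 11/10 ≈ 1.1000)
m(t, f) = (11/10 + t)/(f + t) (m(t, f) = (t + 11/10)/(f + t) = (11/10 + t)/(f + t))
(m(-2, -5) + 9)*1 = ((11/10 - 2)/(-5 - 2) + 9)*1 = (-9/10/(-7) + 9)*1 = (-1/7*(-9/10) + 9)*1 = (9/70 + 9)*1 = (639/70)*1 = 639/70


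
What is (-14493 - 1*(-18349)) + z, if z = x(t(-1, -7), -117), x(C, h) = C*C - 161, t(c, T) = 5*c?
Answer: 3720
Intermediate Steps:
x(C, h) = -161 + C**2 (x(C, h) = C**2 - 161 = -161 + C**2)
z = -136 (z = -161 + (5*(-1))**2 = -161 + (-5)**2 = -161 + 25 = -136)
(-14493 - 1*(-18349)) + z = (-14493 - 1*(-18349)) - 136 = (-14493 + 18349) - 136 = 3856 - 136 = 3720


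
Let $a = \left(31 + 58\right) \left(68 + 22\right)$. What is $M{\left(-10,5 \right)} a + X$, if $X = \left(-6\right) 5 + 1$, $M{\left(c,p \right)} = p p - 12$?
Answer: $104101$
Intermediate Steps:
$M{\left(c,p \right)} = -12 + p^{2}$ ($M{\left(c,p \right)} = p^{2} - 12 = -12 + p^{2}$)
$a = 8010$ ($a = 89 \cdot 90 = 8010$)
$X = -29$ ($X = -30 + 1 = -29$)
$M{\left(-10,5 \right)} a + X = \left(-12 + 5^{2}\right) 8010 - 29 = \left(-12 + 25\right) 8010 - 29 = 13 \cdot 8010 - 29 = 104130 - 29 = 104101$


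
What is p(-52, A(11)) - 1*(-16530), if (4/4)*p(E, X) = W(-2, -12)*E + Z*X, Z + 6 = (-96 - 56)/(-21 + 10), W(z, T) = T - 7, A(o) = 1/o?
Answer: 2119764/121 ≈ 17519.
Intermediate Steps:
W(z, T) = -7 + T
Z = 86/11 (Z = -6 + (-96 - 56)/(-21 + 10) = -6 - 152/(-11) = -6 - 152*(-1/11) = -6 + 152/11 = 86/11 ≈ 7.8182)
p(E, X) = -19*E + 86*X/11 (p(E, X) = (-7 - 12)*E + 86*X/11 = -19*E + 86*X/11)
p(-52, A(11)) - 1*(-16530) = (-19*(-52) + (86/11)/11) - 1*(-16530) = (988 + (86/11)*(1/11)) + 16530 = (988 + 86/121) + 16530 = 119634/121 + 16530 = 2119764/121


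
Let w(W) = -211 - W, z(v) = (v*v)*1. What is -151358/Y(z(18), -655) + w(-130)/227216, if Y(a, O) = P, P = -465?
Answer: 34390921663/105655440 ≈ 325.50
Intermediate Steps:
z(v) = v² (z(v) = v²*1 = v²)
Y(a, O) = -465
-151358/Y(z(18), -655) + w(-130)/227216 = -151358/(-465) + (-211 - 1*(-130))/227216 = -151358*(-1/465) + (-211 + 130)*(1/227216) = 151358/465 - 81*1/227216 = 151358/465 - 81/227216 = 34390921663/105655440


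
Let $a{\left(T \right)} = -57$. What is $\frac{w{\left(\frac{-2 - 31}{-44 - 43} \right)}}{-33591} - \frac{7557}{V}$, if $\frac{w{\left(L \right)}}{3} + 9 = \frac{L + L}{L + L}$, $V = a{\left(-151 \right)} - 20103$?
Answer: $\frac{28259003}{75243840} \approx 0.37557$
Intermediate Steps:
$V = -20160$ ($V = -57 - 20103 = -20160$)
$w{\left(L \right)} = -24$ ($w{\left(L \right)} = -27 + 3 \frac{L + L}{L + L} = -27 + 3 \frac{2 L}{2 L} = -27 + 3 \cdot 2 L \frac{1}{2 L} = -27 + 3 \cdot 1 = -27 + 3 = -24$)
$\frac{w{\left(\frac{-2 - 31}{-44 - 43} \right)}}{-33591} - \frac{7557}{V} = - \frac{24}{-33591} - \frac{7557}{-20160} = \left(-24\right) \left(- \frac{1}{33591}\right) - - \frac{2519}{6720} = \frac{8}{11197} + \frac{2519}{6720} = \frac{28259003}{75243840}$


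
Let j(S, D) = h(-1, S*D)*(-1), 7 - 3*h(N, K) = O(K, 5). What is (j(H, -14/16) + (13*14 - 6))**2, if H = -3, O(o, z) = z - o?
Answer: 17530969/576 ≈ 30436.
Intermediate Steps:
h(N, K) = 2/3 + K/3 (h(N, K) = 7/3 - (5 - K)/3 = 7/3 + (-5/3 + K/3) = 2/3 + K/3)
j(S, D) = -2/3 - D*S/3 (j(S, D) = (2/3 + (S*D)/3)*(-1) = (2/3 + (D*S)/3)*(-1) = (2/3 + D*S/3)*(-1) = -2/3 - D*S/3)
(j(H, -14/16) + (13*14 - 6))**2 = ((-2/3 - 1/3*(-14/16)*(-3)) + (13*14 - 6))**2 = ((-2/3 - 1/3*(-14*1/16)*(-3)) + (182 - 6))**2 = ((-2/3 - 1/3*(-7/8)*(-3)) + 176)**2 = ((-2/3 - 7/8) + 176)**2 = (-37/24 + 176)**2 = (4187/24)**2 = 17530969/576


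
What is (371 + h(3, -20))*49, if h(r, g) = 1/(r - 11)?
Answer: 145383/8 ≈ 18173.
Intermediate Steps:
h(r, g) = 1/(-11 + r)
(371 + h(3, -20))*49 = (371 + 1/(-11 + 3))*49 = (371 + 1/(-8))*49 = (371 - 1/8)*49 = (2967/8)*49 = 145383/8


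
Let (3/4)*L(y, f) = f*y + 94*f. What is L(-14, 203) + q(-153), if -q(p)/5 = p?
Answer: 67255/3 ≈ 22418.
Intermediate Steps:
L(y, f) = 376*f/3 + 4*f*y/3 (L(y, f) = 4*(f*y + 94*f)/3 = 4*(94*f + f*y)/3 = 376*f/3 + 4*f*y/3)
q(p) = -5*p
L(-14, 203) + q(-153) = (4/3)*203*(94 - 14) - 5*(-153) = (4/3)*203*80 + 765 = 64960/3 + 765 = 67255/3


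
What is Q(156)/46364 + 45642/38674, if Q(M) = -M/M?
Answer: 1058053507/896540668 ≈ 1.1802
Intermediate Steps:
Q(M) = -1 (Q(M) = -1*1 = -1)
Q(156)/46364 + 45642/38674 = -1/46364 + 45642/38674 = -1*1/46364 + 45642*(1/38674) = -1/46364 + 22821/19337 = 1058053507/896540668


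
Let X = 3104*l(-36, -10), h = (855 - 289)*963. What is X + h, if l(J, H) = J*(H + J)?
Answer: 5685282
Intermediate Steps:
h = 545058 (h = 566*963 = 545058)
X = 5140224 (X = 3104*(-36*(-10 - 36)) = 3104*(-36*(-46)) = 3104*1656 = 5140224)
X + h = 5140224 + 545058 = 5685282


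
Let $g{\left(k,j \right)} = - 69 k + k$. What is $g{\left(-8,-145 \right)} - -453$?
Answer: $997$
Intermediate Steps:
$g{\left(k,j \right)} = - 68 k$
$g{\left(-8,-145 \right)} - -453 = \left(-68\right) \left(-8\right) - -453 = 544 + 453 = 997$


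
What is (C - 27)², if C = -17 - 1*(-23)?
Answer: 441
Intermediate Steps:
C = 6 (C = -17 + 23 = 6)
(C - 27)² = (6 - 27)² = (-21)² = 441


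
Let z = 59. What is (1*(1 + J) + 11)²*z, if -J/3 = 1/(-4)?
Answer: 153459/16 ≈ 9591.2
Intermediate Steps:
J = ¾ (J = -3/(-4) = -3*(-¼) = ¾ ≈ 0.75000)
(1*(1 + J) + 11)²*z = (1*(1 + ¾) + 11)²*59 = (1*(7/4) + 11)²*59 = (7/4 + 11)²*59 = (51/4)²*59 = (2601/16)*59 = 153459/16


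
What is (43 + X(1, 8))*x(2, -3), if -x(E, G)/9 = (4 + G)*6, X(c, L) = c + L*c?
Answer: -2808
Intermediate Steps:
x(E, G) = -216 - 54*G (x(E, G) = -9*(4 + G)*6 = -9*(24 + 6*G) = -216 - 54*G)
(43 + X(1, 8))*x(2, -3) = (43 + 1*(1 + 8))*(-216 - 54*(-3)) = (43 + 1*9)*(-216 + 162) = (43 + 9)*(-54) = 52*(-54) = -2808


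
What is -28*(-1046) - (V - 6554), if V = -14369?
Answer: 50211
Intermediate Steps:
-28*(-1046) - (V - 6554) = -28*(-1046) - (-14369 - 6554) = 29288 - 1*(-20923) = 29288 + 20923 = 50211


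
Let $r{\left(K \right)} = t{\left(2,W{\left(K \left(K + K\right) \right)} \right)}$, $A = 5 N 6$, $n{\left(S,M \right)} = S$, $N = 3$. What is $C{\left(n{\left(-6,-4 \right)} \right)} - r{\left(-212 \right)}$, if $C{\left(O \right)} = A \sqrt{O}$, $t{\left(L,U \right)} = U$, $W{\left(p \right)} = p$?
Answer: $-89888 + 90 i \sqrt{6} \approx -89888.0 + 220.45 i$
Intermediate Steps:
$A = 90$ ($A = 5 \cdot 3 \cdot 6 = 15 \cdot 6 = 90$)
$r{\left(K \right)} = 2 K^{2}$ ($r{\left(K \right)} = K \left(K + K\right) = K 2 K = 2 K^{2}$)
$C{\left(O \right)} = 90 \sqrt{O}$
$C{\left(n{\left(-6,-4 \right)} \right)} - r{\left(-212 \right)} = 90 \sqrt{-6} - 2 \left(-212\right)^{2} = 90 i \sqrt{6} - 2 \cdot 44944 = 90 i \sqrt{6} - 89888 = -89888 + 90 i \sqrt{6}$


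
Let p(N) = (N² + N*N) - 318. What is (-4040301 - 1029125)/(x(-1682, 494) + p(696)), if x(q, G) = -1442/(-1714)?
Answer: -4344498082/830017219 ≈ -5.2342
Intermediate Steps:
x(q, G) = 721/857 (x(q, G) = -1442*(-1/1714) = 721/857)
p(N) = -318 + 2*N² (p(N) = (N² + N²) - 318 = 2*N² - 318 = -318 + 2*N²)
(-4040301 - 1029125)/(x(-1682, 494) + p(696)) = (-4040301 - 1029125)/(721/857 + (-318 + 2*696²)) = -5069426/(721/857 + (-318 + 2*484416)) = -5069426/(721/857 + (-318 + 968832)) = -5069426/(721/857 + 968514) = -5069426/830017219/857 = -5069426*857/830017219 = -4344498082/830017219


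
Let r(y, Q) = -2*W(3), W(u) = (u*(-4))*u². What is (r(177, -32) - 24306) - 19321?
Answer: -43411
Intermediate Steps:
W(u) = -4*u³ (W(u) = (-4*u)*u² = -4*u³)
r(y, Q) = 216 (r(y, Q) = -(-8)*3³ = -(-8)*27 = -2*(-108) = 216)
(r(177, -32) - 24306) - 19321 = (216 - 24306) - 19321 = -24090 - 19321 = -43411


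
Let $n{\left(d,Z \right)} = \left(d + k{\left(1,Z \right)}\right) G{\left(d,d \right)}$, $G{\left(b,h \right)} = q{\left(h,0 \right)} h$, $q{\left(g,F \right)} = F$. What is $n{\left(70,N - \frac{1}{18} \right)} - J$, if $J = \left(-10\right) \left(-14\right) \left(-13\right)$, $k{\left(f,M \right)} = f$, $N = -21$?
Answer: $1820$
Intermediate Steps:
$G{\left(b,h \right)} = 0$ ($G{\left(b,h \right)} = 0 h = 0$)
$n{\left(d,Z \right)} = 0$ ($n{\left(d,Z \right)} = \left(d + 1\right) 0 = \left(1 + d\right) 0 = 0$)
$J = -1820$ ($J = 140 \left(-13\right) = -1820$)
$n{\left(70,N - \frac{1}{18} \right)} - J = 0 - -1820 = 0 + 1820 = 1820$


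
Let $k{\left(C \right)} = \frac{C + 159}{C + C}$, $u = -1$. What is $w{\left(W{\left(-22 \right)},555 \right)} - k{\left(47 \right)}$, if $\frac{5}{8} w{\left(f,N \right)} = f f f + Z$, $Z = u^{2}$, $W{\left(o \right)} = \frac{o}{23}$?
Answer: $- \frac{5694861}{2859245} \approx -1.9917$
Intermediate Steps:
$W{\left(o \right)} = \frac{o}{23}$ ($W{\left(o \right)} = o \frac{1}{23} = \frac{o}{23}$)
$Z = 1$ ($Z = \left(-1\right)^{2} = 1$)
$w{\left(f,N \right)} = \frac{8}{5} + \frac{8 f^{3}}{5}$ ($w{\left(f,N \right)} = \frac{8 \left(f f f + 1\right)}{5} = \frac{8 \left(f^{2} f + 1\right)}{5} = \frac{8 \left(f^{3} + 1\right)}{5} = \frac{8 \left(1 + f^{3}\right)}{5} = \frac{8}{5} + \frac{8 f^{3}}{5}$)
$k{\left(C \right)} = \frac{159 + C}{2 C}$
$w{\left(W{\left(-22 \right)},555 \right)} - k{\left(47 \right)} = \left(\frac{8}{5} + \frac{8 \left(\frac{1}{23} \left(-22\right)\right)^{3}}{5}\right) - \frac{159 + 47}{2 \cdot 47} = \left(\frac{8}{5} + \frac{8 \left(- \frac{22}{23}\right)^{3}}{5}\right) - \frac{1}{2} \cdot \frac{1}{47} \cdot 206 = \left(\frac{8}{5} + \frac{8}{5} \left(- \frac{10648}{12167}\right)\right) - \frac{103}{47} = \left(\frac{8}{5} - \frac{85184}{60835}\right) - \frac{103}{47} = \frac{12152}{60835} - \frac{103}{47} = - \frac{5694861}{2859245}$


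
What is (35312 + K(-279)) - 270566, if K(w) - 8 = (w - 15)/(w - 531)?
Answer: -31758161/135 ≈ -2.3525e+5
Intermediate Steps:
K(w) = 8 + (-15 + w)/(-531 + w) (K(w) = 8 + (w - 15)/(w - 531) = 8 + (-15 + w)/(-531 + w))
(35312 + K(-279)) - 270566 = (35312 + 3*(-1421 + 3*(-279))/(-531 - 279)) - 270566 = (35312 + 3*(-1421 - 837)/(-810)) - 270566 = (35312 + 3*(-1/810)*(-2258)) - 270566 = (35312 + 1129/135) - 270566 = 4768249/135 - 270566 = -31758161/135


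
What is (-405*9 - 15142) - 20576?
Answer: -39363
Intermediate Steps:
(-405*9 - 15142) - 20576 = (-3645 - 15142) - 20576 = -18787 - 20576 = -39363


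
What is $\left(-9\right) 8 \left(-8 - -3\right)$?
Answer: $360$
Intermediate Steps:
$\left(-9\right) 8 \left(-8 - -3\right) = - 72 \left(-8 + 3\right) = \left(-72\right) \left(-5\right) = 360$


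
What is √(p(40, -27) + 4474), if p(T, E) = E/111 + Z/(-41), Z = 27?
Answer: √10293891730/1517 ≈ 66.881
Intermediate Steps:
p(T, E) = -27/41 + E/111 (p(T, E) = E/111 + 27/(-41) = E*(1/111) + 27*(-1/41) = E/111 - 27/41 = -27/41 + E/111)
√(p(40, -27) + 4474) = √((-27/41 + (1/111)*(-27)) + 4474) = √((-27/41 - 9/37) + 4474) = √(-1368/1517 + 4474) = √(6785690/1517) = √10293891730/1517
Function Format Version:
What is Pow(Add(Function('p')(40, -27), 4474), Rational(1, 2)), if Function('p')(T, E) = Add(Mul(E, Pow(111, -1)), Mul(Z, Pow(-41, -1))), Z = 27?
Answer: Mul(Rational(1, 1517), Pow(10293891730, Rational(1, 2))) ≈ 66.881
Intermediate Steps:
Function('p')(T, E) = Add(Rational(-27, 41), Mul(Rational(1, 111), E)) (Function('p')(T, E) = Add(Mul(E, Pow(111, -1)), Mul(27, Pow(-41, -1))) = Add(Mul(E, Rational(1, 111)), Mul(27, Rational(-1, 41))) = Add(Mul(Rational(1, 111), E), Rational(-27, 41)) = Add(Rational(-27, 41), Mul(Rational(1, 111), E)))
Pow(Add(Function('p')(40, -27), 4474), Rational(1, 2)) = Pow(Add(Add(Rational(-27, 41), Mul(Rational(1, 111), -27)), 4474), Rational(1, 2)) = Pow(Add(Add(Rational(-27, 41), Rational(-9, 37)), 4474), Rational(1, 2)) = Pow(Add(Rational(-1368, 1517), 4474), Rational(1, 2)) = Pow(Rational(6785690, 1517), Rational(1, 2)) = Mul(Rational(1, 1517), Pow(10293891730, Rational(1, 2)))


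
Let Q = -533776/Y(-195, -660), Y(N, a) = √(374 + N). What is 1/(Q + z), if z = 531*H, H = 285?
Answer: 27088965/3814591700099 + 533776*√179/3814591700099 ≈ 8.9735e-6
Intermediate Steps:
z = 151335 (z = 531*285 = 151335)
Q = -533776*√179/179 (Q = -533776/√(374 - 195) = -533776*√179/179 ≈ -39896.)
1/(Q + z) = 1/(-533776*√179/179 + 151335) = 1/(151335 - 533776*√179/179)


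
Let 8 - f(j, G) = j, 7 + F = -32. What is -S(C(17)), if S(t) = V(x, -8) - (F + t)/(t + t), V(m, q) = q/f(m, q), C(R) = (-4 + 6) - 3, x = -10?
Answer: 184/9 ≈ 20.444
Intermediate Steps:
F = -39 (F = -7 - 32 = -39)
f(j, G) = 8 - j
C(R) = -1 (C(R) = 2 - 3 = -1)
V(m, q) = q/(8 - m)
S(t) = -4/9 - (-39 + t)/(2*t) (S(t) = -1*(-8)/(-8 - 10) - (-39 + t)/(t + t) = -1*(-8)/(-18) - (-39 + t)/(2*t) = -1*(-8)*(-1/18) - (-39 + t)*1/(2*t) = -4/9 - (-39 + t)/(2*t))
-S(C(17)) = -(351 - 17*(-1))/(18*(-1)) = -(-1)*(351 + 17)/18 = -(-1)*368/18 = -1*(-184/9) = 184/9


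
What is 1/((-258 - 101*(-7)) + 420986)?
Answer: 1/421435 ≈ 2.3728e-6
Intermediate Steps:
1/((-258 - 101*(-7)) + 420986) = 1/((-258 + 707) + 420986) = 1/(449 + 420986) = 1/421435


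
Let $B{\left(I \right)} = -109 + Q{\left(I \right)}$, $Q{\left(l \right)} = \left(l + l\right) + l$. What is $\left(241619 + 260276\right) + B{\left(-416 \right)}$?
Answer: $500538$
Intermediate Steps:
$Q{\left(l \right)} = 3 l$ ($Q{\left(l \right)} = 2 l + l = 3 l$)
$B{\left(I \right)} = -109 + 3 I$
$\left(241619 + 260276\right) + B{\left(-416 \right)} = \left(241619 + 260276\right) + \left(-109 + 3 \left(-416\right)\right) = 501895 - 1357 = 500538$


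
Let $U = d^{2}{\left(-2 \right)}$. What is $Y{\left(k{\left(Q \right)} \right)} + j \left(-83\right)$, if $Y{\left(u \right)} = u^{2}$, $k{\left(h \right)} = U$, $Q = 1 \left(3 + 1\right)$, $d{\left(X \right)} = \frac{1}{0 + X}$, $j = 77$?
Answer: $- \frac{102255}{16} \approx -6390.9$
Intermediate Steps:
$d{\left(X \right)} = \frac{1}{X}$
$Q = 4$ ($Q = 1 \cdot 4 = 4$)
$U = \frac{1}{4}$ ($U = \left(\frac{1}{-2}\right)^{2} = \left(- \frac{1}{2}\right)^{2} = \frac{1}{4} \approx 0.25$)
$k{\left(h \right)} = \frac{1}{4}$
$Y{\left(k{\left(Q \right)} \right)} + j \left(-83\right) = \left(\frac{1}{4}\right)^{2} + 77 \left(-83\right) = \frac{1}{16} - 6391 = - \frac{102255}{16}$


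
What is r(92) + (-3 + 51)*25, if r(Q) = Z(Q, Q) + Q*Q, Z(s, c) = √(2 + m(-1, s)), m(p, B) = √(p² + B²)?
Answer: 9664 + √(2 + √8465) ≈ 9673.7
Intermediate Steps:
m(p, B) = √(B² + p²)
Z(s, c) = √(2 + √(1 + s²)) (Z(s, c) = √(2 + √(s² + (-1)²)) = √(2 + √(s² + 1)) = √(2 + √(1 + s²)))
r(Q) = Q² + √(2 + √(1 + Q²)) (r(Q) = √(2 + √(1 + Q²)) + Q*Q = √(2 + √(1 + Q²)) + Q² = Q² + √(2 + √(1 + Q²)))
r(92) + (-3 + 51)*25 = (92² + √(2 + √(1 + 92²))) + (-3 + 51)*25 = (8464 + √(2 + √(1 + 8464))) + 48*25 = (8464 + √(2 + √8465)) + 1200 = 9664 + √(2 + √8465)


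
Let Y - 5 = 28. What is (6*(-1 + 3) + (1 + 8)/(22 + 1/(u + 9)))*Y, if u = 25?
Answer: 306702/749 ≈ 409.48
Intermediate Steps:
Y = 33 (Y = 5 + 28 = 33)
(6*(-1 + 3) + (1 + 8)/(22 + 1/(u + 9)))*Y = (6*(-1 + 3) + (1 + 8)/(22 + 1/(25 + 9)))*33 = (6*2 + 9/(22 + 1/34))*33 = (12 + 9/(22 + 1/34))*33 = (12 + 9/(749/34))*33 = (12 + 9*(34/749))*33 = (12 + 306/749)*33 = (9294/749)*33 = 306702/749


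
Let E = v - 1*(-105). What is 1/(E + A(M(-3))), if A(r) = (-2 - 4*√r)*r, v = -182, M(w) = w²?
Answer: -1/203 ≈ -0.0049261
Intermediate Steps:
A(r) = r*(-2 - 4*√r)
E = -77 (E = -182 - 1*(-105) = -182 + 105 = -77)
1/(E + A(M(-3))) = 1/(-77 + (-4*((-3)²)^(3/2) - 2*(-3)²)) = 1/(-77 + (-4*9^(3/2) - 2*9)) = 1/(-77 + (-4*27 - 18)) = 1/(-77 + (-108 - 18)) = 1/(-77 - 126) = 1/(-203) = -1/203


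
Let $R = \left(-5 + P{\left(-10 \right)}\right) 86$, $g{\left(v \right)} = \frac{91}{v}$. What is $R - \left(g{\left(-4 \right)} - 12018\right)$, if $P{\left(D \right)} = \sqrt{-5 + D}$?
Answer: $\frac{46443}{4} + 86 i \sqrt{15} \approx 11611.0 + 333.08 i$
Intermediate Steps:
$R = -430 + 86 i \sqrt{15}$ ($R = \left(-5 + \sqrt{-5 - 10}\right) 86 = \left(-5 + \sqrt{-15}\right) 86 = \left(-5 + i \sqrt{15}\right) 86 = -430 + 86 i \sqrt{15} \approx -430.0 + 333.08 i$)
$R - \left(g{\left(-4 \right)} - 12018\right) = \left(-430 + 86 i \sqrt{15}\right) - \left(\frac{91}{-4} - 12018\right) = \left(-430 + 86 i \sqrt{15}\right) - \left(91 \left(- \frac{1}{4}\right) - 12018\right) = \left(-430 + 86 i \sqrt{15}\right) - \left(- \frac{91}{4} - 12018\right) = \left(-430 + 86 i \sqrt{15}\right) - - \frac{48163}{4} = \left(-430 + 86 i \sqrt{15}\right) + \frac{48163}{4} = \frac{46443}{4} + 86 i \sqrt{15}$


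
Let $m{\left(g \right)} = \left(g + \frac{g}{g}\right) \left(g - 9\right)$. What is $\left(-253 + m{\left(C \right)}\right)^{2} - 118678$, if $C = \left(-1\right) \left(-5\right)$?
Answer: $-41949$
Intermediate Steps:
$C = 5$
$m{\left(g \right)} = \left(1 + g\right) \left(-9 + g\right)$ ($m{\left(g \right)} = \left(g + 1\right) \left(-9 + g\right) = \left(1 + g\right) \left(-9 + g\right)$)
$\left(-253 + m{\left(C \right)}\right)^{2} - 118678 = \left(-253 - \left(49 - 25\right)\right)^{2} - 118678 = \left(-253 - 24\right)^{2} - 118678 = \left(-277\right)^{2} - 118678 = 76729 - 118678 = -41949$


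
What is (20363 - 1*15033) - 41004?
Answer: -35674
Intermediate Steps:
(20363 - 1*15033) - 41004 = (20363 - 15033) - 41004 = 5330 - 41004 = -35674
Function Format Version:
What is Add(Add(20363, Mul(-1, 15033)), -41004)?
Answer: -35674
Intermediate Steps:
Add(Add(20363, Mul(-1, 15033)), -41004) = Add(Add(20363, -15033), -41004) = Add(5330, -41004) = -35674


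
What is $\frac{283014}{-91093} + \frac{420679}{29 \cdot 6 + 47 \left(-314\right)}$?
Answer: $- \frac{42448388323}{1328500312} \approx -31.952$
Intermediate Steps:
$\frac{283014}{-91093} + \frac{420679}{29 \cdot 6 + 47 \left(-314\right)} = 283014 \left(- \frac{1}{91093}\right) + \frac{420679}{174 - 14758} = - \frac{283014}{91093} + \frac{420679}{-14584} = - \frac{283014}{91093} + 420679 \left(- \frac{1}{14584}\right) = - \frac{283014}{91093} - \frac{420679}{14584} = - \frac{42448388323}{1328500312}$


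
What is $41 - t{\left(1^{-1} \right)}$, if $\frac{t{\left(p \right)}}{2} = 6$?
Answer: $29$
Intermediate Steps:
$t{\left(p \right)} = 12$ ($t{\left(p \right)} = 2 \cdot 6 = 12$)
$41 - t{\left(1^{-1} \right)} = 41 - 12 = 29$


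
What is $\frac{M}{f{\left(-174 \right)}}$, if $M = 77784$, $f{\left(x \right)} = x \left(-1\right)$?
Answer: $\frac{12964}{29} \approx 447.03$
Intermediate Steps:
$f{\left(x \right)} = - x$
$\frac{M}{f{\left(-174 \right)}} = \frac{77784}{\left(-1\right) \left(-174\right)} = \frac{77784}{174} = 77784 \cdot \frac{1}{174} = \frac{12964}{29}$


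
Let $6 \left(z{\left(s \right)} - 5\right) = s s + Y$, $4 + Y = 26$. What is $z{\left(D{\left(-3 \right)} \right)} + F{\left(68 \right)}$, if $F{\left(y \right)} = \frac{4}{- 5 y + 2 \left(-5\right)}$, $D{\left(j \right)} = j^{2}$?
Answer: $\frac{23263}{1050} \approx 22.155$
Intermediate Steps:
$Y = 22$ ($Y = -4 + 26 = 22$)
$F{\left(y \right)} = \frac{4}{-10 - 5 y}$ ($F{\left(y \right)} = \frac{4}{- 5 y - 10} = \frac{4}{-10 - 5 y}$)
$z{\left(s \right)} = \frac{26}{3} + \frac{s^{2}}{6}$ ($z{\left(s \right)} = 5 + \frac{s s + 22}{6} = 5 + \frac{s^{2} + 22}{6} = 5 + \frac{22 + s^{2}}{6} = 5 + \left(\frac{11}{3} + \frac{s^{2}}{6}\right) = \frac{26}{3} + \frac{s^{2}}{6}$)
$z{\left(D{\left(-3 \right)} \right)} + F{\left(68 \right)} = \left(\frac{26}{3} + \frac{\left(\left(-3\right)^{2}\right)^{2}}{6}\right) - \frac{4}{10 + 5 \cdot 68} = \left(\frac{26}{3} + \frac{9^{2}}{6}\right) - \frac{4}{10 + 340} = \left(\frac{26}{3} + \frac{1}{6} \cdot 81\right) - \frac{4}{350} = \left(\frac{26}{3} + \frac{27}{2}\right) - \frac{2}{175} = \frac{133}{6} - \frac{2}{175} = \frac{23263}{1050}$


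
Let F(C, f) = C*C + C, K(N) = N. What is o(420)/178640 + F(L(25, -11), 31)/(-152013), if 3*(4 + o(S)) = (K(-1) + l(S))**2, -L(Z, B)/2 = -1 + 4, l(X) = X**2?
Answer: 1576709597514619/27155602320 ≈ 58062.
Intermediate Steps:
L(Z, B) = -6 (L(Z, B) = -2*(-1 + 4) = -2*3 = -6)
F(C, f) = C + C**2 (F(C, f) = C**2 + C = C + C**2)
o(S) = -4 + (-1 + S**2)**2/3
o(420)/178640 + F(L(25, -11), 31)/(-152013) = (-4 + (-1 + 420**2)**2/3)/178640 - 6*(1 - 6)/(-152013) = (-4 + (-1 + 176400)**2/3)*(1/178640) - 6*(-5)*(-1/152013) = (-4 + (1/3)*176399**2)*(1/178640) + 30*(-1/152013) = (-4 + (1/3)*31116607201)*(1/178640) - 10/50671 = (-4 + 31116607201/3)*(1/178640) - 10/50671 = (31116607189/3)*(1/178640) - 10/50671 = 31116607189/535920 - 10/50671 = 1576709597514619/27155602320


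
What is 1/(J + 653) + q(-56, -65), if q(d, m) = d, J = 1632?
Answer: -127959/2285 ≈ -56.000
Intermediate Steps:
1/(J + 653) + q(-56, -65) = 1/(1632 + 653) - 56 = 1/2285 - 56 = -127959/2285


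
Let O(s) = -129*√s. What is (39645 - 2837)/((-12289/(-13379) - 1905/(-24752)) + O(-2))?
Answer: 48111891817039232/43701320729720137 + 6234536117795801088*I*√2/43701320729720137 ≈ 1.1009 + 201.76*I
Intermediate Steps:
(39645 - 2837)/((-12289/(-13379) - 1905/(-24752)) + O(-2)) = (39645 - 2837)/((-12289/(-13379) - 1905/(-24752)) - 129*I*√2) = 36808/((-12289*(-1/13379) - 1905*(-1/24752)) - 129*I*√2) = 36808/((12289/13379 + 1905/24752) - 129*I*√2) = 36808/(1140707/1145872 - 129*I*√2)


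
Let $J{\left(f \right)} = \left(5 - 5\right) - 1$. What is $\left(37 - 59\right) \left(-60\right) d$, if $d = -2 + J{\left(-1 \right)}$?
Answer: $-3960$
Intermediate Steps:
$J{\left(f \right)} = -1$ ($J{\left(f \right)} = 0 - 1 = -1$)
$d = -3$ ($d = -2 - 1 = -3$)
$\left(37 - 59\right) \left(-60\right) d = \left(37 - 59\right) \left(-60\right) \left(-3\right) = \left(-22\right) \left(-60\right) \left(-3\right) = 1320 \left(-3\right) = -3960$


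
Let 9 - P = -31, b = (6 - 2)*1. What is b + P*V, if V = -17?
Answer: -676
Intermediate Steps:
b = 4 (b = 4*1 = 4)
P = 40 (P = 9 - 1*(-31) = 9 + 31 = 40)
b + P*V = 4 + 40*(-17) = 4 - 680 = -676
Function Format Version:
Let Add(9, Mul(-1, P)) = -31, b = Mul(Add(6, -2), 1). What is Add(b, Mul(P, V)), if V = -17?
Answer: -676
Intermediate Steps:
b = 4 (b = Mul(4, 1) = 4)
P = 40 (P = Add(9, Mul(-1, -31)) = Add(9, 31) = 40)
Add(b, Mul(P, V)) = Add(4, Mul(40, -17)) = Add(4, -680) = -676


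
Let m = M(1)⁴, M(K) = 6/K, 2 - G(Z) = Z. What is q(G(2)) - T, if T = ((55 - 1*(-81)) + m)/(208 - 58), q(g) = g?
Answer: -716/75 ≈ -9.5467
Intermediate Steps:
G(Z) = 2 - Z
m = 1296 (m = (6/1)⁴ = (6*1)⁴ = 6⁴ = 1296)
T = 716/75 (T = ((55 - 1*(-81)) + 1296)/(208 - 58) = ((55 + 81) + 1296)/150 = (136 + 1296)*(1/150) = 1432*(1/150) = 716/75 ≈ 9.5467)
q(G(2)) - T = (2 - 1*2) - 1*716/75 = (2 - 2) - 716/75 = 0 - 716/75 = -716/75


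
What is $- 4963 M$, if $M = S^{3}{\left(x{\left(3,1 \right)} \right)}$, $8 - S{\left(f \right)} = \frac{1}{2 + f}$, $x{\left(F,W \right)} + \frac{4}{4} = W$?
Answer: $- \frac{16750125}{8} \approx -2.0938 \cdot 10^{6}$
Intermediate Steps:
$x{\left(F,W \right)} = -1 + W$
$S{\left(f \right)} = 8 - \frac{1}{2 + f}$
$M = \frac{3375}{8}$ ($M = \left(\frac{15 + 8 \left(-1 + 1\right)}{2 + \left(-1 + 1\right)}\right)^{3} = \left(\frac{15 + 8 \cdot 0}{2 + 0}\right)^{3} = \left(\frac{15 + 0}{2}\right)^{3} = \left(\frac{1}{2} \cdot 15\right)^{3} = \left(\frac{15}{2}\right)^{3} = \frac{3375}{8} \approx 421.88$)
$- 4963 M = \left(-4963\right) \frac{3375}{8} = - \frac{16750125}{8}$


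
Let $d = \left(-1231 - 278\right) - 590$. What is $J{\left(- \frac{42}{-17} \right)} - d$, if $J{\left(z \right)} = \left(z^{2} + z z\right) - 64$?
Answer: $\frac{591643}{289} \approx 2047.2$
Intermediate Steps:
$J{\left(z \right)} = -64 + 2 z^{2}$ ($J{\left(z \right)} = \left(z^{2} + z^{2}\right) - 64 = 2 z^{2} - 64 = -64 + 2 z^{2}$)
$d = -2099$ ($d = -1509 - 590 = -2099$)
$J{\left(- \frac{42}{-17} \right)} - d = \left(-64 + 2 \left(- \frac{42}{-17}\right)^{2}\right) - -2099 = \left(-64 + 2 \left(\left(-42\right) \left(- \frac{1}{17}\right)\right)^{2}\right) + 2099 = \left(-64 + 2 \left(\frac{42}{17}\right)^{2}\right) + 2099 = \left(-64 + 2 \cdot \frac{1764}{289}\right) + 2099 = \left(-64 + \frac{3528}{289}\right) + 2099 = - \frac{14968}{289} + 2099 = \frac{591643}{289}$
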